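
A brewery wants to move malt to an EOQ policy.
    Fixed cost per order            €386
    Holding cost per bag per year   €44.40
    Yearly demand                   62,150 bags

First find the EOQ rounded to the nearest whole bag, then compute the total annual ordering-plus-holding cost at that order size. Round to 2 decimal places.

€46,155.21

Optimal lot size Q* = (2 × 62,150 × €386 / €44.4)^½ ≈ 1,039.53 → Q = 1,040 bags
Ordering: D/Q × S = 62,150/1,040 × €386 = €23,067.21
Holding:  Q/2 × H = 1,040/2 × €44.4 = €23,088.00
Total = €23,067.21 + €23,088.00 = €46,155.21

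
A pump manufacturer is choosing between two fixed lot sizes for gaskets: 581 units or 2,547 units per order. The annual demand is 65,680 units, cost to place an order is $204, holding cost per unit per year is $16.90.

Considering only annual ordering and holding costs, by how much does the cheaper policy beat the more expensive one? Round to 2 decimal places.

TC(Q) = (D/Q)S + (Q/2)H
TC(581) = (65,680/581)×204 + (581/2)×16.9 = $27,970.93
TC(2,547) = (65,680/2,547)×204 + (2,547/2)×16.9 = $26,782.74
Cheaper: Q = 2,547.  Difference = $1,188.19

$1,188.19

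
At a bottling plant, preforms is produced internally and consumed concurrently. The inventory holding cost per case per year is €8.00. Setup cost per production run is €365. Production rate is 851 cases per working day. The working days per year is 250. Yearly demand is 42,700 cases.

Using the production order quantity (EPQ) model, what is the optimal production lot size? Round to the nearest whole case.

Daily demand d = 42,700/250 = 170.800; p = 851; 1 − d/p = 0.79929
EPQ = √(2DS / (H(1 − d/p)))
    = √(2 × 42,700 × 365 / (8 × 0.79929)) ≈ 2,207.89

2,208 cases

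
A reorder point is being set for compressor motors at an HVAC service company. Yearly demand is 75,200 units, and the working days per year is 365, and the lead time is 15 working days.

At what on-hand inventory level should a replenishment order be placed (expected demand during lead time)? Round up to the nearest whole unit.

Daily demand d = 75,200 / 365 = 206.027 units/day
Demand during lead time = 206.027 × 15 = 3,090.41
Reorder point = 3,090.41 → round up

3,091 units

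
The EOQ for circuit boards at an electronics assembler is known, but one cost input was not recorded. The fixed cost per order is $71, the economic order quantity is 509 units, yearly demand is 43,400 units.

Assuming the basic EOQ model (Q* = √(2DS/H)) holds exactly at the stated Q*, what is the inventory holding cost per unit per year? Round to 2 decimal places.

EOQ relation: Q² = 2DS/H, so rearrange for the unknown.
H = 2DS / Q² = 2 × 43,400 × 71 / 509² = 23.7872

$23.79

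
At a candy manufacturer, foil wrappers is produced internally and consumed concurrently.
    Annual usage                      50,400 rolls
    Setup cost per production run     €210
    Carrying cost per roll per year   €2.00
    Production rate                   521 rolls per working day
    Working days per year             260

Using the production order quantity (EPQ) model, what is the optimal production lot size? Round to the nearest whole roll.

4,106 rolls

Daily demand d = 50,400/260 = 193.846; p = 521; 1 − d/p = 0.62793
EPQ = √(2DS / (H(1 − d/p)))
    = √(2 × 50,400 × 210 / (2 × 0.62793)) ≈ 4,105.52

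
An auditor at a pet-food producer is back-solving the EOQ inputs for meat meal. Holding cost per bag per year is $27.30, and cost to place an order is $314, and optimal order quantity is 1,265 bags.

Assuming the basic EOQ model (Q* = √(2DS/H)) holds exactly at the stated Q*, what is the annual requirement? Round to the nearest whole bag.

69,564 bags per year

Since Q* = (2DS/H)^½, squaring gives Q*²·H = 2DS.
D = Q²H / (2S) = 1,265² × 27.3 / (2 × 314) = 69,563.92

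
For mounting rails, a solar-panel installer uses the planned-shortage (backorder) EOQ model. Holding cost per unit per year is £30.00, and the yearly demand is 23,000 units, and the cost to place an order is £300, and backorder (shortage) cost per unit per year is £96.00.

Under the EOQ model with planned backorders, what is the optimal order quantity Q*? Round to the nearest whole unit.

777 units

Q* = √(2DS/H) · √((H + b)/b)
   = √(2 × 23,000 × 300 / 30) · √((30 + 96) / 96)
   = 678.233 × 1.1456 ≈ 777.01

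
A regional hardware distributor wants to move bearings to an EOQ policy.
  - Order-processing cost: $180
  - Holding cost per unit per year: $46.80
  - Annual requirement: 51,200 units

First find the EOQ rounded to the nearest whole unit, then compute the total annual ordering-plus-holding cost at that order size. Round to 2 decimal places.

$29,370.36

Optimal lot size Q* = (2 × 51,200 × $180 / $46.8)^½ ≈ 627.57 → Q = 628 units
Ordering: D/Q × S = 51,200/628 × $180 = $14,675.16
Holding:  Q/2 × H = 628/2 × $46.8 = $14,695.20
Total = $14,675.16 + $14,695.20 = $29,370.36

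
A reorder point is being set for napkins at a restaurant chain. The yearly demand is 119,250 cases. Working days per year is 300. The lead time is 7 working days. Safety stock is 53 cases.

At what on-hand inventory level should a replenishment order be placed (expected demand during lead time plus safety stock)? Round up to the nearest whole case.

2,836 cases

Daily demand d = 119,250 / 300 = 397.500 cases/day
Demand during lead time = 397.500 × 7 = 2,782.50
Reorder point = 2,782.50 + 53 = 2,835.50 → round up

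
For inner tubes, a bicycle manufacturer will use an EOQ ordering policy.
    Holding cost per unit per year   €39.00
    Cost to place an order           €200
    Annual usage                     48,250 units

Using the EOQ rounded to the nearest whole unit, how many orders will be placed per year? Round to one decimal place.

68.6 orders per year

2DS/H = 2·48,250·200/39 = 494,871.79
EOQ = √494,871.79 ≈ 703.47 → Q = 703
Orders per year = D/Q = 48,250 / 703 = 68.634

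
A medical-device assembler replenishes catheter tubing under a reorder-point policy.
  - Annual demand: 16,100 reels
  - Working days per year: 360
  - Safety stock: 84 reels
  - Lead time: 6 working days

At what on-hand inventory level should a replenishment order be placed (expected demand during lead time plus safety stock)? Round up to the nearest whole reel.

353 reels

Daily demand d = 16,100 / 360 = 44.722 reels/day
Demand during lead time = 44.722 × 6 = 268.33
Reorder point = 268.33 + 84 = 352.33 → round up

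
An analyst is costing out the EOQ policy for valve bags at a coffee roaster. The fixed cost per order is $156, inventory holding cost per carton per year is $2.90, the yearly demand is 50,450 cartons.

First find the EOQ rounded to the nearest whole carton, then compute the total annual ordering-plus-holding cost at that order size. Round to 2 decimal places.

2DS/H = 2·50,450·156/2.9 = 5,427,724.14
EOQ = √5,427,724.14 ≈ 2,329.75 → Q = 2,330 cartons
Orders/yr = 50,450/2,330 = 21.652; ordering cost = 21.652 × $156 = $3,377.77
Average inventory = 2,330/2 = 1165; holding cost = 1165 × $2.9 = $3,378.50
Total = $3,377.77 + $3,378.50 = $6,756.27

$6,756.27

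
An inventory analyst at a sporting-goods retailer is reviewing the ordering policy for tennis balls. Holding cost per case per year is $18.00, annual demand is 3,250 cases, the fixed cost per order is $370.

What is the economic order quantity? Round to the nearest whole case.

Q* = √(2·D·S / H) = √(2·3,250·370 / 18) = √133,611.1 ≈ 365.53

366 cases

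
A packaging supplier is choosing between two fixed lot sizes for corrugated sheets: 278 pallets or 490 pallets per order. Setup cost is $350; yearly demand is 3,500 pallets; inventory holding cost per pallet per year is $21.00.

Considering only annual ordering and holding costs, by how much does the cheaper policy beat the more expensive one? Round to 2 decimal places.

For each Q, cost = (D/Q)·S + (Q/2)·H.
TC(278) = (3,500/278)×350 + (278/2)×21 = $7,325.47
TC(490) = (3,500/490)×350 + (490/2)×21 = $7,645.00
Cheaper: Q = 278.  Difference = $319.53

$319.53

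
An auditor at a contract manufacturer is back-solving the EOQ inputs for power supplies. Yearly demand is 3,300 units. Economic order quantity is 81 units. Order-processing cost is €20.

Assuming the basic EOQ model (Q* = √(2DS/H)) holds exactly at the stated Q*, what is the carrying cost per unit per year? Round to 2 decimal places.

€20.12

EOQ relation: Q² = 2DS/H, so rearrange for the unknown.
H = 2DS / Q² = 2 × 3,300 × 20 / 81² = 20.1189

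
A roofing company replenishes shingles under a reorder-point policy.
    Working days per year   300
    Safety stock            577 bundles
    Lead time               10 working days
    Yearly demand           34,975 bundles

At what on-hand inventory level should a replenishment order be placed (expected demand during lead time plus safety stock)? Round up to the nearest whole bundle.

1,743 bundles

Daily demand d = 34,975 / 300 = 116.583 bundles/day
Demand during lead time = 116.583 × 10 = 1,165.83
Reorder point = 1,165.83 + 577 = 1,742.83 → round up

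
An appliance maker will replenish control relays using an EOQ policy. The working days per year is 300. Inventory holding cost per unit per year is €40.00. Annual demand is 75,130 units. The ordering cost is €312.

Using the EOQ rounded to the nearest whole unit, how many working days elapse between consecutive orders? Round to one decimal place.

4.3 days

Optimal lot size Q* = (2 × 75,130 × €312 / €40)^½ ≈ 1,082.60 → Q = 1,083 units
Cycle time = (working days × Q)/D = (300 × 1,083) / 75,130 = 4.325 days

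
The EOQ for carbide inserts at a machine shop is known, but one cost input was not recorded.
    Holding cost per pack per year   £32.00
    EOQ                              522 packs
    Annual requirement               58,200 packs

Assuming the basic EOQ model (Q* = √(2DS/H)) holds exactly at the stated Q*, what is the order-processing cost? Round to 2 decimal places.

EOQ relation: Q² = 2DS/H, so rearrange for the unknown.
S = Q²H / (2D) = 522² × 32 / (2 × 58,200) = 74.9097

£74.91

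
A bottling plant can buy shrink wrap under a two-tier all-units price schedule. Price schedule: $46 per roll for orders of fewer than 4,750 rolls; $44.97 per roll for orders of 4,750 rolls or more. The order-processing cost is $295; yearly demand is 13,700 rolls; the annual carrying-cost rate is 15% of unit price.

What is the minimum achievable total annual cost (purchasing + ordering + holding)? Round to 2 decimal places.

H₁ = 15%×$46 = $6.9000;  H₂ = 15%×$44.97 = $6.7455
EOQ₁ = √(2×13,700×295/6.9000) = 1,082.34  (< 4,750, feasible at tier 1)
EOQ₂ = √(2×13,700×295/6.7455) = 1,094.66  (< 4,750 → use Q = 4,750 at tier-2 price)
TC(tier 1 (EOQ₁), Q≈1,082.3) = $637,668.11
TC(tier 2, Q≈4,750.0) = $632,960.40
Minimum at tier 2: $632,960.40

$632,960.40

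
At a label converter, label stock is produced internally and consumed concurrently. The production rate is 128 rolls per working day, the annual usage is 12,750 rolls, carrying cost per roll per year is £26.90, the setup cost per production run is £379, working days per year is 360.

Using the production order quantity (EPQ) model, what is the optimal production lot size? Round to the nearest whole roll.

705 rolls

d = 12,750/360 = 35.4167 rolls/day;  effective holding cost H(1 − d/p) = 26.9·(1 − 35.4167/128) = 19.45697
Q* = √(2DS / H_eff) = √(2·12,750·379 / 19.45697) ≈ 704.78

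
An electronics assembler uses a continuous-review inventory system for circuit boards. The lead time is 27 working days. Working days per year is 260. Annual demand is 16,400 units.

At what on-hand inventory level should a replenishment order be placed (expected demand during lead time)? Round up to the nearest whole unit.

Daily demand d = 16,400 / 260 = 63.077 units/day
Demand during lead time = 63.077 × 27 = 1,703.08
Reorder point = 1,703.08 → round up

1,704 units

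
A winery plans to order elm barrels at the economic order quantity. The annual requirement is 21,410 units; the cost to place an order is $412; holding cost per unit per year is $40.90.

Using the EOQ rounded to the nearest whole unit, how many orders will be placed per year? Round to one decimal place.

EOQ = √(2DS/H) = √(2 × 21,410 × 412 / 40.9)
    = √(431,340.83) ≈ 656.77 → Q = 657
N = D/Q = 21,410/657 ≈ 32.588 orders/yr

32.6 orders per year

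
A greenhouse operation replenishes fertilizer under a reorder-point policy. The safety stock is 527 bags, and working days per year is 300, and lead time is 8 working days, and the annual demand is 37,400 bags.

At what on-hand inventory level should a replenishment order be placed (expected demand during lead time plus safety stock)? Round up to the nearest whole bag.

1,525 bags

Daily demand d = 37,400 / 300 = 124.667 bags/day
Demand during lead time = 124.667 × 8 = 997.33
Reorder point = 997.33 + 527 = 1,524.33 → round up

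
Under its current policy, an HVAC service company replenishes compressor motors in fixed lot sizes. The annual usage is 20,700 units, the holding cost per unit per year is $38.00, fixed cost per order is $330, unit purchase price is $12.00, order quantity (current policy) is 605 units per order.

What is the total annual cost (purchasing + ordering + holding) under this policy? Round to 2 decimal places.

Orders/yr = 20,700/605 = 34.215; ordering cost = 34.215 × $330 = $11,290.91
Average inventory = 605/2 = 302.5; holding cost = 302.5 × $38 = $11,495.00
Purchase cost = D·C = 20,700 × 12 = $248,400.00
Total = $11,290.91 + $11,495.00 + $248,400.00 = $271,185.91

$271,185.91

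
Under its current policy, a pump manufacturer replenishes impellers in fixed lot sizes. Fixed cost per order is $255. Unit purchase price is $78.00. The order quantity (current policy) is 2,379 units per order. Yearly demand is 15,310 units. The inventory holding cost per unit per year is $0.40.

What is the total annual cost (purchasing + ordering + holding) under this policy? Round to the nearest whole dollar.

$1,196,297

Orders/yr = 15,310/2,379 = 6.435; ordering cost = 6.435 × $255 = $1,641.05
Average inventory = 2,379/2 = 1189.5; holding cost = 1189.5 × $0.4 = $475.80
Purchase cost = D·C = 15,310 × 78 = $1,194,180.00
Total = $1,641.05 + $475.80 + $1,194,180.00 = $1,196,296.85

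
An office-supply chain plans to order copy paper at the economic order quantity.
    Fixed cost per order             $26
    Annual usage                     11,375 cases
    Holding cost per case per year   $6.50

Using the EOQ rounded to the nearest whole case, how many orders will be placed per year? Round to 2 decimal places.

37.67 orders per year

EOQ = √(2DS/H) = √(2 × 11,375 × 26 / 6.5)
    = √(91,000.00) ≈ 301.66 → Q = 302
Orders per year = D/Q = 11,375 / 302 = 37.666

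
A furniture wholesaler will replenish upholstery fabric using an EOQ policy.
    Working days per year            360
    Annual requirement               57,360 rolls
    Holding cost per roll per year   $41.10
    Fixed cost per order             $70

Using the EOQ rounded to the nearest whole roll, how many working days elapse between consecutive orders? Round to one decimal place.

2.8 days

EOQ = √(2DS/H) = √(2 × 57,360 × 70 / 41.1)
    = √(195,386.86) ≈ 442.03 → Q = 442 rolls
Cycle time = (working days × Q)/D = (360 × 442) / 57,360 = 2.774 days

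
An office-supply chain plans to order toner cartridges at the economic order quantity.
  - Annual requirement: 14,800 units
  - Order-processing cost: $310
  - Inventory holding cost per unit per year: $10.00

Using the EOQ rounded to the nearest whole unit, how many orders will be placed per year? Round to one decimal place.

15.4 orders per year

Optimal lot size Q* = (2 × 14,800 × $310 / $10)^½ ≈ 957.91 → Q = 958
Orders per year = D/Q = 14,800 / 958 = 15.449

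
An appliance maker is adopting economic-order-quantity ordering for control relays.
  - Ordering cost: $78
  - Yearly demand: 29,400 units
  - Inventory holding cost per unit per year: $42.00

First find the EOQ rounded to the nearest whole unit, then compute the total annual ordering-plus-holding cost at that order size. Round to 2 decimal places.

$13,879.09

Optimal lot size Q* = (2 × 29,400 × $78 / $42)^½ ≈ 330.45 → Q = 330 units
Ordering: D/Q × S = 29,400/330 × $78 = $6,949.09
Holding:  Q/2 × H = 330/2 × $42 = $6,930.00
Total = $6,949.09 + $6,930.00 = $13,879.09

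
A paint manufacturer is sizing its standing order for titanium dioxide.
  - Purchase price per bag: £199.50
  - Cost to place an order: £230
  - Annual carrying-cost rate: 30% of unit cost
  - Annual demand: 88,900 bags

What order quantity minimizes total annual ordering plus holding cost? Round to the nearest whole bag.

Carrying cost H = £199.5 × 30% = £59.8500/bag/yr
2DS/H = 2·88,900·230/59.85 = 683,274.85
EOQ = √683,274.85 ≈ 826.60

827 bags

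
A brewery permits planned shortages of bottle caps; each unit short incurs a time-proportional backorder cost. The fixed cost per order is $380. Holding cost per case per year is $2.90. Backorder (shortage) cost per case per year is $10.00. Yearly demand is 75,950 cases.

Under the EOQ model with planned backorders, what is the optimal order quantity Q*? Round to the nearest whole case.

Q* = √(2DS/H) · √((H + b)/b)
   = √(2 × 75,950 × 380 / 2.9) · √((2.9 + 10) / 10)
   = 4,461.405 × 1.1358 ≈ 5,067.18

5,067 cases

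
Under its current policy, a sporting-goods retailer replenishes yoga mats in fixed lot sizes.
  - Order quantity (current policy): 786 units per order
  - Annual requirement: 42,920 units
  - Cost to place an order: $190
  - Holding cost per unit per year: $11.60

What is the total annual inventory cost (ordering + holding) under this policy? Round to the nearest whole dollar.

$14,934

Ordering: D/Q × S = 42,920/786 × $190 = $10,375.06
Holding:  Q/2 × H = 786/2 × $11.6 = $4,558.80
Total = $10,375.06 + $4,558.80 = $14,933.86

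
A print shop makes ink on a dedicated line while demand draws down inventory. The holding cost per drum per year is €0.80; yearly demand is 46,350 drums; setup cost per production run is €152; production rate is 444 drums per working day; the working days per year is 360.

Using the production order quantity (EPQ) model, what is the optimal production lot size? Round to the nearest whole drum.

d = 46,350/360 = 128.7500 drums/day;  effective holding cost H(1 − d/p) = 0.8·(1 − 128.7500/444) = 0.56802
Q* = √(2DS / H_eff) = √(2·46,350·152 / 0.56802) ≈ 4,980.59

4,981 drums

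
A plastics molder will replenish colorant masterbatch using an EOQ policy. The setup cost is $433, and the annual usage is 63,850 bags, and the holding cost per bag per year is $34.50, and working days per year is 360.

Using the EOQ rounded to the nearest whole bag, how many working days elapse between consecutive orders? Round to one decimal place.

7.1 days

Q* = √(2·D·S / H) = √(2·63,850·433 / 34.5) = √1,602,727.5 ≈ 1,265.99 → Q = 1,266 bags
Days between orders = 360 / (D/Q) = 360 / 50.434 ≈ 7.138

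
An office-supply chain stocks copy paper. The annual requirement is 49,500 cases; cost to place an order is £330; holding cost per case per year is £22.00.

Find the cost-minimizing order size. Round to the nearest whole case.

EOQ = √(2DS/H) = √(2 × 49,500 × 330 / 22)
    = √(1,485,000.00) ≈ 1,218.61

1,219 cases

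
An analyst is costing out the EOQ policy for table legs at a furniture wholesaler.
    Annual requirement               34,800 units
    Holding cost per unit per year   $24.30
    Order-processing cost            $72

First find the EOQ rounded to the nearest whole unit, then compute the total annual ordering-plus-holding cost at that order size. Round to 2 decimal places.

Optimal lot size Q* = (2 × 34,800 × $72 / $24.3)^½ ≈ 454.12 → Q = 454 units
Ordering: D/Q × S = 34,800/454 × $72 = $5,518.94
Holding:  Q/2 × H = 454/2 × $24.3 = $5,516.10
Total = $5,518.94 + $5,516.10 = $11,035.04

$11,035.04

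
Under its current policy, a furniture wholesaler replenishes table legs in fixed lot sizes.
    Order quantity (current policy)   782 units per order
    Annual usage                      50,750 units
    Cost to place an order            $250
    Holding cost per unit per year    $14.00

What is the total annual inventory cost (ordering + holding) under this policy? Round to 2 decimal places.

Ordering: D/Q × S = 50,750/782 × $250 = $16,224.42
Holding:  Q/2 × H = 782/2 × $14 = $5,474.00
Total = $16,224.42 + $5,474.00 = $21,698.42

$21,698.42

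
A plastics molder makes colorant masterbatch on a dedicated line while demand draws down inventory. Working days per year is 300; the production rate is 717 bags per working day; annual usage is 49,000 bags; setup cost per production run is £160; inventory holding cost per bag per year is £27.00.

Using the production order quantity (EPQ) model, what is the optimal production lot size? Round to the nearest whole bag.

d = 49,000/300 = 163.3333 bags/day;  effective holding cost H(1 − d/p) = 27·(1 − 163.3333/717) = 20.84937
Q* = √(2DS / H_eff) = √(2·49,000·160 / 20.84937) ≈ 867.21

867 bags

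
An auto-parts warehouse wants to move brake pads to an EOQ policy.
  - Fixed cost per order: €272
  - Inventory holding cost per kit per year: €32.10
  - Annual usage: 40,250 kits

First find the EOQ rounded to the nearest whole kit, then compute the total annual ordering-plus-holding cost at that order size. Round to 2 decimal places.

Optimal lot size Q* = (2 × 40,250 × €272 / €32.1)^½ ≈ 825.90 → Q = 826 kits
Ordering: D/Q × S = 40,250/826 × €272 = €13,254.24
Holding:  Q/2 × H = 826/2 × €32.1 = €13,257.30
Total = €13,254.24 + €13,257.30 = €26,511.54

€26,511.54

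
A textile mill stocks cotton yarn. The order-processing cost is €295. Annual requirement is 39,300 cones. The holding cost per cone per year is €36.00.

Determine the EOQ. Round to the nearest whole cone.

EOQ = √(2DS/H) = √(2 × 39,300 × 295 / 36)
    = √(644,083.33) ≈ 802.55

803 cones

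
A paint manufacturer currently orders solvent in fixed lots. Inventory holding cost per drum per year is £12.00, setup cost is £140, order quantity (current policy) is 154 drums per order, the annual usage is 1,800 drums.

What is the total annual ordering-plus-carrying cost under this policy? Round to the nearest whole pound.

£2,560

Annual ordering cost = (D/Q)·S = (1,800/154) × 140 = £1,636.36
Annual holding cost  = (Q/2)·H = (154/2) × 12 = £924.00
Total = £1,636.36 + £924.00 = £2,560.36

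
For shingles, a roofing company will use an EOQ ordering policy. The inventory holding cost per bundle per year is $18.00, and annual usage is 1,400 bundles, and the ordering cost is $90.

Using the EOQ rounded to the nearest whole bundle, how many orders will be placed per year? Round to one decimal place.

11.9 orders per year

Optimal lot size Q* = (2 × 1,400 × $90 / $18)^½ ≈ 118.32 → Q = 118
Orders per year = D/Q = 1,400 / 118 = 11.864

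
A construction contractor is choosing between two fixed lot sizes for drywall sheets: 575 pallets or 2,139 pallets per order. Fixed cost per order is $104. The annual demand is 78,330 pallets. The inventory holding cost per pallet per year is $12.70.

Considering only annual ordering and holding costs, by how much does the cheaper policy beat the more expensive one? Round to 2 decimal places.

TC(Q) = (D/Q)S + (Q/2)H
TC(575) = (78,330/575)×104 + (575/2)×12.7 = $17,818.76
TC(2,139) = (78,330/2,139)×104 + (2,139/2)×12.7 = $17,391.12
Cheaper: Q = 2,139.  Difference = $427.64

$427.64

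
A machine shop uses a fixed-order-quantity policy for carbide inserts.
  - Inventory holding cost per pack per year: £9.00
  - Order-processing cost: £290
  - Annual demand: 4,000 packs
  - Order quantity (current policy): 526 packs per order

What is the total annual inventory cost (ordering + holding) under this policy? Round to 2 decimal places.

Orders/yr = 4,000/526 = 7.605; ordering cost = 7.605 × £290 = £2,205.32
Average inventory = 526/2 = 263; holding cost = 263 × £9 = £2,367.00
Total = £2,205.32 + £2,367.00 = £4,572.32

£4,572.32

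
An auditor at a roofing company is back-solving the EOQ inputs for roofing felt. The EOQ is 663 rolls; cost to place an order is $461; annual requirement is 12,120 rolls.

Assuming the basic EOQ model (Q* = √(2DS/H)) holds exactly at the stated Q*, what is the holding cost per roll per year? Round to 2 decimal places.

$25.42

Since Q* = (2DS/H)^½, squaring gives Q*²·H = 2DS.
H = 2DS / Q² = 2 × 12,120 × 461 / 663² = 25.4218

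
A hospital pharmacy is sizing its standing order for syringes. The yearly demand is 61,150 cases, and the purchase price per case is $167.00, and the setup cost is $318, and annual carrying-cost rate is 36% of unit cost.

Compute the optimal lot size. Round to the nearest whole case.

H = i·C = 0.36 × $167 = $60.1200 per case-year
EOQ = √(2DS/H) = √(2 × 61,150 × 318 / 60.12)
    = √(646,896.21) ≈ 804.30

804 cases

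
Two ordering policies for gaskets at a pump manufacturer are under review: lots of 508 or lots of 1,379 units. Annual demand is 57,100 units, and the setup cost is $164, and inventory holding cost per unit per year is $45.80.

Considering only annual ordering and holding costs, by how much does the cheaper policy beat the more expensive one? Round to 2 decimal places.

For each Q, cost = (D/Q)·S + (Q/2)·H.
TC(508) = (57,100/508)×164 + (508/2)×45.8 = $30,067.06
TC(1,379) = (57,100/1,379)×164 + (1,379/2)×45.8 = $38,369.82
Lots of 508 are cheaper by $8,302.76.

$8,302.76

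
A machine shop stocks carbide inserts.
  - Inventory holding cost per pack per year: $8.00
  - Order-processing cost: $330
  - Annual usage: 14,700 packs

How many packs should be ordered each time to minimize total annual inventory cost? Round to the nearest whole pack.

1,101 packs

EOQ = √(2DS/H) = √(2 × 14,700 × 330 / 8)
    = √(1,212,750.00) ≈ 1,101.25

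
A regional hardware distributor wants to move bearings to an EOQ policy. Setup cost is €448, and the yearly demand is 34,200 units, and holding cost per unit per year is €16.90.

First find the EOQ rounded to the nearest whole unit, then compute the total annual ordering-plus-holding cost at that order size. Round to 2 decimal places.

€22,756.76

2DS/H = 2·34,200·448/16.9 = 1,813,207.10
EOQ = √1,813,207.10 ≈ 1,346.55 → Q = 1,347 units
Orders/yr = 34,200/1,347 = 25.390; ordering cost = 25.390 × €448 = €11,374.61
Average inventory = 1,347/2 = 673.5; holding cost = 673.5 × €16.9 = €11,382.15
Total = €11,374.61 + €11,382.15 = €22,756.76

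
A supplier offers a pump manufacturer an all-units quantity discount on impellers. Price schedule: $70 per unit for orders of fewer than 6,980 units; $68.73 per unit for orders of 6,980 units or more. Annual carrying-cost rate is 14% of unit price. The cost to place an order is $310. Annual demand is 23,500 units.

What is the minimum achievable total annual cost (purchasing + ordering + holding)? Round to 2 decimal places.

$1,649,780.17

H₁ = 14%×$70 = $9.8000;  H₂ = 14%×$68.73 = $9.6222
EOQ₁ = √(2×23,500×310/9.8000) = 1,219.32  (< 6,980, feasible at tier 1)
EOQ₂ = √(2×23,500×310/9.6222) = 1,230.53  (< 6,980 → use Q = 6,980 at tier-2 price)
TC(tier 1 (EOQ₁), Q≈1,219.3) = $1,656,949.31
TC(tier 2, Q≈6,980.0) = $1,649,780.17
Minimum at tier 2: $1,649,780.17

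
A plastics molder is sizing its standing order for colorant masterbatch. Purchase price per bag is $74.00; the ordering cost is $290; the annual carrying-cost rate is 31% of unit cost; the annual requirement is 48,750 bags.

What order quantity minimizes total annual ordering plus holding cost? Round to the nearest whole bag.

1,110 bags

Holding cost per bag per year: H = 31% × $74 = $22.9400
Optimal lot size Q* = (2 × 48,750 × $290 / $22.94)^½ ≈ 1,110.21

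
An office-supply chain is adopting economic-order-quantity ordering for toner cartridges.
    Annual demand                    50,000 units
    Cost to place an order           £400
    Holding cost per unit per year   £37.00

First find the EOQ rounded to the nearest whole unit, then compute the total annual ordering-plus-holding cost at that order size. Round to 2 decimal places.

2DS/H = 2·50,000·400/37 = 1,081,081.08
EOQ = √1,081,081.08 ≈ 1,039.75 → Q = 1,040 units
Orders/yr = 50,000/1,040 = 48.077; ordering cost = 48.077 × £400 = £19,230.77
Average inventory = 1,040/2 = 520; holding cost = 520 × £37 = £19,240.00
Total = £19,230.77 + £19,240.00 = £38,470.77

£38,470.77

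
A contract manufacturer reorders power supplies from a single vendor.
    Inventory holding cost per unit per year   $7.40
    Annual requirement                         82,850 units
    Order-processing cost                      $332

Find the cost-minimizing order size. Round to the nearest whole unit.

2,727 units

EOQ = √(2DS/H) = √(2 × 82,850 × 332 / 7.4)
    = √(7,434,108.11) ≈ 2,726.56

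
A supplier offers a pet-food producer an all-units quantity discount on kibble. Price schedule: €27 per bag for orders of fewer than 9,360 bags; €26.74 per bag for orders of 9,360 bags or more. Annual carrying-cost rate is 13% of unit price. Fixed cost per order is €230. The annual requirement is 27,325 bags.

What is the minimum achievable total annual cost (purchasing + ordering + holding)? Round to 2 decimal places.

H₁ = 13%×€27 = €3.5100;  H₂ = 13%×€26.74 = €3.4762
EOQ₁ = √(2×27,325×230/3.5100) = 1,892.37  (< 9,360, feasible at tier 1)
EOQ₂ = √(2×27,325×230/3.4762) = 1,901.55  (< 9,360 → use Q = 9,360 at tier-2 price)
TC(tier 1 (EOQ₁), Q≈1,892.4) = €744,417.21
TC(tier 2, Q≈9,360.0) = €747,610.56
Minimum at tier 1 (EOQ₁): €744,417.21

€744,417.21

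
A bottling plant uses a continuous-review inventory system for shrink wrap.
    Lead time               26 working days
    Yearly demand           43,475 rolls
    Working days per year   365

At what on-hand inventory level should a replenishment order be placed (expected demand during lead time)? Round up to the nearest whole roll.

3,097 rolls

Daily demand d = 43,475 / 365 = 119.110 rolls/day
Demand during lead time = 119.110 × 26 = 3,096.85
Reorder point = 3,096.85 → round up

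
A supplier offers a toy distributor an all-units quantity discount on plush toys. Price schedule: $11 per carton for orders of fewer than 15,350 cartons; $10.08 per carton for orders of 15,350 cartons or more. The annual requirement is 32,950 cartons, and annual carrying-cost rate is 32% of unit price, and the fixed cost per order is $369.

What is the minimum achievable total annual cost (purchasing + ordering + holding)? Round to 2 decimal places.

$357,684.57

H₁ = 32%×$11 = $3.5200;  H₂ = 32%×$10.08 = $3.2256
EOQ₁ = √(2×32,950×369/3.5200) = 2,628.36  (< 15,350, feasible at tier 1)
EOQ₂ = √(2×32,950×369/3.2256) = 2,745.68  (< 15,350 → use Q = 15,350 at tier-2 price)
TC(tier 1 (EOQ₁), Q≈2,628.4) = $371,701.82
TC(tier 2, Q≈15,350.0) = $357,684.57
Minimum at tier 2: $357,684.57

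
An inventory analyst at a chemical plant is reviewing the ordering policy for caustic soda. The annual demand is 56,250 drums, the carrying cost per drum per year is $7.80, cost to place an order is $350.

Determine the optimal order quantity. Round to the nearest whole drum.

2,247 drums

Optimal lot size Q* = (2 × 56,250 × $350 / $7.8)^½ ≈ 2,246.79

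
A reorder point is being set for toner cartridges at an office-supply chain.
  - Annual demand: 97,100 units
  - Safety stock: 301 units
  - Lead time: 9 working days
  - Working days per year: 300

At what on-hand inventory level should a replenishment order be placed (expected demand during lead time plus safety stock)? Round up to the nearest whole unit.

3,214 units

Daily demand d = 97,100 / 300 = 323.667 units/day
Demand during lead time = 323.667 × 9 = 2,913.00
Reorder point = 2,913.00 + 301 = 3,214.00 → round up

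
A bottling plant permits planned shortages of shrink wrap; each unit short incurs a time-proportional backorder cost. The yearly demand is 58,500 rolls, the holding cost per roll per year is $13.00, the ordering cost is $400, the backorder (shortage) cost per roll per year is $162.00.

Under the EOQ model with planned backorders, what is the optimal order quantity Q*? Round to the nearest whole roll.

1,972 rolls

Basic EOQ = √(2·58,500·400/13) = 1,897.367
Backorder adjustment √((H+b)/b) = √((13+162)/162) = 1.0393
Q* = 1,897.367 × 1.0393 ≈ 1,972.03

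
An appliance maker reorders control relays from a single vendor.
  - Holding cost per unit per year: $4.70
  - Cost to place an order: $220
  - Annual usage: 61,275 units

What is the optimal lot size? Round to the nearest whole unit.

Q* = √(2·D·S / H) = √(2·61,275·220 / 4.7) = √5,736,383.0 ≈ 2,395.07

2,395 units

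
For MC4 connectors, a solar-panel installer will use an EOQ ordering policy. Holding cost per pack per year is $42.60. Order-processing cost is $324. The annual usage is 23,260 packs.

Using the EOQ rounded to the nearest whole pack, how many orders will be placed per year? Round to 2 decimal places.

Optimal lot size Q* = (2 × 23,260 × $324 / $42.6)^½ ≈ 594.82 → Q = 595
N = D/Q = 23,260/595 ≈ 39.092 orders/yr

39.09 orders per year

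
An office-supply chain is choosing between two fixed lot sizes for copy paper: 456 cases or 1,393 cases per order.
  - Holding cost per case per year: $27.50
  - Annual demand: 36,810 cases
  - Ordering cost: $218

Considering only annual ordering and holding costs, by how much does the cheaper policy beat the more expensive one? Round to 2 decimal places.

$1,046.63

For each Q, cost = (D/Q)·S + (Q/2)·H.
TC(456) = (36,810/456)×218 + (456/2)×27.5 = $23,867.76
TC(1,393) = (36,810/1,393)×218 + (1,393/2)×27.5 = $24,914.40
Lots of 456 are cheaper by $1,046.63.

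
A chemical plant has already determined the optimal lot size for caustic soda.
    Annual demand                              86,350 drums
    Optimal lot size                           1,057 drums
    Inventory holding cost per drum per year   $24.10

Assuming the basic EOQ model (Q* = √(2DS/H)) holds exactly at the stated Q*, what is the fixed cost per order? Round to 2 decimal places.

Since Q* = (2DS/H)^½, squaring gives Q*²·H = 2DS.
S = Q²H / (2D) = 1,057² × 24.1 / (2 × 86,350) = 155.9103

$155.91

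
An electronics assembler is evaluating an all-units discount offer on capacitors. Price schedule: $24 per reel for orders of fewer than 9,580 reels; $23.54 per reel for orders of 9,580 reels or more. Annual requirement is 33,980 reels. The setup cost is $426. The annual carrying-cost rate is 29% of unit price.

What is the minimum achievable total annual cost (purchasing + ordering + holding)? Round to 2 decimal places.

$829,715.02

H₁ = 29%×$24 = $6.9600;  H₂ = 29%×$23.54 = $6.8266
EOQ₁ = √(2×33,980×426/6.9600) = 2,039.51  (< 9,580, feasible at tier 1)
EOQ₂ = √(2×33,980×426/6.8266) = 2,059.35  (< 9,580 → use Q = 9,580 at tier-2 price)
TC(tier 1 (EOQ₁), Q≈2,039.5) = $829,715.02
TC(tier 2, Q≈9,580.0) = $834,099.62
Minimum at tier 1 (EOQ₁): $829,715.02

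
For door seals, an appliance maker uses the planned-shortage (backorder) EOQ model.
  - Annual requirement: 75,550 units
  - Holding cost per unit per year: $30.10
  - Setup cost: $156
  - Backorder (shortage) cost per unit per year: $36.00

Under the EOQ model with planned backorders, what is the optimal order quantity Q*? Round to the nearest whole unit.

Basic EOQ = √(2·75,550·156/30.1) = 884.935
Backorder adjustment √((H+b)/b) = √((30.1+36)/36) = 1.3550
Q* = 884.935 × 1.3550 ≈ 1,199.11

1,199 units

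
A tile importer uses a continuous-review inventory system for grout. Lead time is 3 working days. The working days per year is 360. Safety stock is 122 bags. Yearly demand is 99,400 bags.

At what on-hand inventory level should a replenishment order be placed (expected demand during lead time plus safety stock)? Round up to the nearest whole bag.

Daily demand d = 99,400 / 360 = 276.111 bags/day
Demand during lead time = 276.111 × 3 = 828.33
Reorder point = 828.33 + 122 = 950.33 → round up

951 bags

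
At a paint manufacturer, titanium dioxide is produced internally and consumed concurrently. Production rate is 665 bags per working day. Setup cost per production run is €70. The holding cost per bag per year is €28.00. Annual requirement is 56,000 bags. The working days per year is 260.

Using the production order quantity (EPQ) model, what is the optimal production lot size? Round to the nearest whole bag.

644 bags

d = 56,000/260 = 215.3846 bags/day;  effective holding cost H(1 − d/p) = 28·(1 − 215.3846/665) = 18.93117
Q* = √(2DS / H_eff) = √(2·56,000·70 / 18.93117) ≈ 643.53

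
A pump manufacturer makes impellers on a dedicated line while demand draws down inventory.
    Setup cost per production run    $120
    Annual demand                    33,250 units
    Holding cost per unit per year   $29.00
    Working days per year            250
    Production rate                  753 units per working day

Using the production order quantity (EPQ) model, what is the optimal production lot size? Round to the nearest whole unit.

578 units

d = 33,250/250 = 133.0000 units/day;  effective holding cost H(1 − d/p) = 29·(1 − 133.0000/753) = 23.87782
Q* = √(2DS / H_eff) = √(2·33,250·120 / 23.87782) ≈ 578.10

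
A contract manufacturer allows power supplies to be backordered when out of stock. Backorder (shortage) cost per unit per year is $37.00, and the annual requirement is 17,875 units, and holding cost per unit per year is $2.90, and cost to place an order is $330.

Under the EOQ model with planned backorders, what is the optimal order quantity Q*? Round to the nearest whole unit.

2,095 units

Q* = √(2DS/H) · √((H + b)/b)
   = √(2 × 17,875 × 330 / 2.9) · √((2.9 + 37) / 37)
   = 2,016.954 × 1.0384 ≈ 2,094.51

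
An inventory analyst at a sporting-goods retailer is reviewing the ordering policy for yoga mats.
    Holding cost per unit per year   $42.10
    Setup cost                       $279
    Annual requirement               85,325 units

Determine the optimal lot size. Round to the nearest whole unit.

2DS/H = 2·85,325·279/42.1 = 1,130,910.93
EOQ = √1,130,910.93 ≈ 1,063.44

1,063 units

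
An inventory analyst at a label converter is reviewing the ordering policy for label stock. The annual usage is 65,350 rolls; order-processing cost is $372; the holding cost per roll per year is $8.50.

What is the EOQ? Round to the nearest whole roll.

2,392 rolls

Optimal lot size Q* = (2 × 65,350 × $372 / $8.5)^½ ≈ 2,391.66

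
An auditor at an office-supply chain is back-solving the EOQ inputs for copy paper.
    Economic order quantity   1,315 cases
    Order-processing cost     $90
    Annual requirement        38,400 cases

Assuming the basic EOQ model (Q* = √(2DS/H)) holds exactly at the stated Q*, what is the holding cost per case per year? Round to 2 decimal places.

$4.00

EOQ relation: Q² = 2DS/H, so rearrange for the unknown.
H = 2DS / Q² = 2 × 38,400 × 90 / 1,315² = 3.9972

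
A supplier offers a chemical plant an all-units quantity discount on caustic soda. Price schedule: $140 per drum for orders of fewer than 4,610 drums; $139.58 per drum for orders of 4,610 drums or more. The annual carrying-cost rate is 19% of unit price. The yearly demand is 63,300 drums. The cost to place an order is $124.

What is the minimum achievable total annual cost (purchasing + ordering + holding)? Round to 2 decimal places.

H₁ = 19%×$140 = $26.6000;  H₂ = 19%×$139.58 = $26.5202
EOQ₁ = √(2×63,300×124/26.6000) = 768.22  (< 4,610, feasible at tier 1)
EOQ₂ = √(2×63,300×124/26.5202) = 769.38  (< 4,610 → use Q = 4,610 at tier-2 price)
TC(tier 1 (EOQ₁), Q≈768.2) = $8,882,434.71
TC(tier 2, Q≈4,610.0) = $8,898,245.71
Minimum at tier 1 (EOQ₁): $8,882,434.71

$8,882,434.71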